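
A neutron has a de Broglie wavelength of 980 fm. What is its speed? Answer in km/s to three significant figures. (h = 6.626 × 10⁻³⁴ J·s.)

v = 404 km/s

p = h/λ = 6.626 × 10⁻³⁴ / 9.800 × 10⁻¹³ = 6.761 × 10⁻²² kg·m/s.
v = p/m = 6.761 × 10⁻²² / 1.675 × 10⁻²⁷ = 4.04 × 10⁵ m/s = 404 km/s.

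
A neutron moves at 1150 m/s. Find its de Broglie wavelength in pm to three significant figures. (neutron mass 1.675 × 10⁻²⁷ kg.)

λ = 344 pm

p = mv = 1.675 × 10⁻²⁷ × 1150 = 1.926 × 10⁻²⁴ kg·m/s.
λ = h/p = 6.626 × 10⁻³⁴ / 1.926 × 10⁻²⁴ = 3.44 × 10⁻¹⁰ m = 344 pm.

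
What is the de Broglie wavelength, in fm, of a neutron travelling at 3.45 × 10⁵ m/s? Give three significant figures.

p = mv = 1.675 × 10⁻²⁷ × 3.45 × 10⁵ = 5.779 × 10⁻²² kg·m/s.
λ = h/p = 6.626 × 10⁻³⁴ / 5.779 × 10⁻²² = 1.15 × 10⁻¹² m = 1150 fm.

λ = 1150 fm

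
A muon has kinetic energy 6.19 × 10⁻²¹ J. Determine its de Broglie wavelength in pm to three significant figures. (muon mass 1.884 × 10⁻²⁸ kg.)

p = √(2mKE) = √(2 × 1.884 × 10⁻²⁸ × 6.190 × 10⁻²¹) = 1.527 × 10⁻²⁴ kg·m/s.
λ = h/p = 6.626 × 10⁻³⁴ / 1.527 × 10⁻²⁴ = 4.34 × 10⁻¹⁰ m = 434 pm.

λ = 434 pm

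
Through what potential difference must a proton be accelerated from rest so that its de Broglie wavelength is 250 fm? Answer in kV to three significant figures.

V = 13.1 kV

p = h/λ = 6.626 × 10⁻³⁴ / 2.500 × 10⁻¹³ = 2.650 × 10⁻²¹ kg·m/s.
KE = p²/(2m) = 2.099 × 10⁻¹⁵ J.
V = KE/e = 2.099 × 10⁻¹⁵ / (1.602 × 10⁻¹⁹) = 13.1 kV.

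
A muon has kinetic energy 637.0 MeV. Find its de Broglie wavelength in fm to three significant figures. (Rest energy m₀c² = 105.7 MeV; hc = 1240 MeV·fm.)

λ = 1.69 fm

Total energy E = KE + m₀c² = 637.0 + 105.7 = 742.7 MeV.
(pc)² = E² − (m₀c²)² = (742.7)² − (105.7)² = 5.404 × 10⁵ MeV², so pc = 735.1 MeV.
λ = hc/(pc) = 1240 MeV·fm / 735.1 MeV = 1.69 fm.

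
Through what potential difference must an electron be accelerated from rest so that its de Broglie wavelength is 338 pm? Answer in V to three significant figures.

V = 13.2 V

p = h/λ = 6.626 × 10⁻³⁴ / 3.380 × 10⁻¹⁰ = 1.960 × 10⁻²⁴ kg·m/s.
KE = p²/(2m) = 2.109 × 10⁻¹⁸ J.
V = KE/e = 2.109 × 10⁻¹⁸ / (1.602 × 10⁻¹⁹) = 13.2 V.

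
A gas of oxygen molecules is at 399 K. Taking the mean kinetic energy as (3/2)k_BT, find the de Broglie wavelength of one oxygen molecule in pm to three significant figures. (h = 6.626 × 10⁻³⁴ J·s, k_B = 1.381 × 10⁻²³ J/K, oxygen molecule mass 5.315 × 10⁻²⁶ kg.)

KE = (3/2)k_BT = 1.5 × 1.381 × 10⁻²³ × 399 = 8.265 × 10⁻²¹ J.
p = √(2mKE) = √(2 × 5.315 × 10⁻²⁶ × 8.265 × 10⁻²¹) = 2.964 × 10⁻²³ kg·m/s.
λ = h/p = 2.24 × 10⁻¹¹ m = 22.4 pm.

λ = 22.4 pm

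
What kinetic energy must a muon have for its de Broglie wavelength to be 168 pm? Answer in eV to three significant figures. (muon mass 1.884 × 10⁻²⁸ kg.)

p = h/λ = 6.626 × 10⁻³⁴ / 1.680 × 10⁻¹⁰ = 3.944 × 10⁻²⁴ kg·m/s.
KE = p²/(2m) = (3.944 × 10⁻²⁴)² / (2 × 1.884 × 10⁻²⁸) = 4.128 × 10⁻²⁰ J = 0.258 eV.

KE = 0.258 eV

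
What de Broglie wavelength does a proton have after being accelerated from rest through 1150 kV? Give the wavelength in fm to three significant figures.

KE = eV = 1.602 × 10⁻¹⁹ × 1.150 × 10⁶ = 1.842 × 10⁻¹³ J.
p = √(2mKE) = √(2 × 1.673 × 10⁻²⁷ × 1.842 × 10⁻¹³) = 2.483 × 10⁻²⁰ kg·m/s.
λ = h/p = 6.626 × 10⁻³⁴ / 2.483 × 10⁻²⁰ = 2.67 × 10⁻¹⁴ m = 26.7 fm.

λ = 26.7 fm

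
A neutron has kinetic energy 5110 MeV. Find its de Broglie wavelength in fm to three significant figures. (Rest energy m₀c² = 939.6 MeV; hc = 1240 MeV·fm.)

λ = 0.207 fm

Total energy E = KE + m₀c² = 5110 + 939.6 = 6049.6 MeV.
(pc)² = E² − (m₀c²)² = (6049.6)² − (939.6)² = 3.571 × 10⁷ MeV², so pc = 5976 MeV.
λ = hc/(pc) = 1240 MeV·fm / 5976 MeV = 0.207 fm.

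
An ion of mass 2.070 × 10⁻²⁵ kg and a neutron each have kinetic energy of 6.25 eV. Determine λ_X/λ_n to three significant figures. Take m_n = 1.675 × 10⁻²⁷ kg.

At fixed KE, p = √(2mKE) so λ = h/p ∝ 1/√m.
λ_X/λ_n = √(m_n/m_X) = √(1.675 × 10⁻²⁷/2.070 × 10⁻²⁵) = √(8.092 × 10⁻³) = 0.0900.

λ_X/λ_n = 0.0900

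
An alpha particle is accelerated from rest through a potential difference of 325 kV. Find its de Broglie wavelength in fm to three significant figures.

KE = 2eV = 2 × 1.602 × 10⁻¹⁹ × 3.250 × 10⁵ = 1.041 × 10⁻¹³ J.
p = √(2mKE) = √(2 × 6.645 × 10⁻²⁷ × 1.041 × 10⁻¹³) = 3.720 × 10⁻²⁰ kg·m/s.
λ = h/p = 6.626 × 10⁻³⁴ / 3.720 × 10⁻²⁰ = 1.78 × 10⁻¹⁴ m = 17.8 fm.

λ = 17.8 fm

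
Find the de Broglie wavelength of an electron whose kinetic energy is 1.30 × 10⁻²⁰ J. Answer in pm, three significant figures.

λ = 4310 pm

p = √(2mKE) = √(2 × 9.109 × 10⁻³¹ × 1.300 × 10⁻²⁰) = 1.539 × 10⁻²⁵ kg·m/s.
λ = h/p = 6.626 × 10⁻³⁴ / 1.539 × 10⁻²⁵ = 4.31 × 10⁻⁹ m = 4310 pm.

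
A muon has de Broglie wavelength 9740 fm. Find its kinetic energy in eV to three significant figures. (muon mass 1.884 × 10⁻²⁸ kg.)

p = h/λ = 6.626 × 10⁻³⁴ / 9.740 × 10⁻¹² = 6.803 × 10⁻²³ kg·m/s.
KE = p²/(2m) = (6.803 × 10⁻²³)² / (2 × 1.884 × 10⁻²⁸) = 1.228 × 10⁻¹⁷ J = 76.7 eV.

KE = 76.7 eV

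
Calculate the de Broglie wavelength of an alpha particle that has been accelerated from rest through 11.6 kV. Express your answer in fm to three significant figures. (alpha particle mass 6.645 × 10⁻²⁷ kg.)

KE = 2eV = 2 × 1.602 × 10⁻¹⁹ × 1.160 × 10⁴ = 3.717 × 10⁻¹⁵ J.
p = √(2mKE) = √(2 × 6.645 × 10⁻²⁷ × 3.717 × 10⁻¹⁵) = 7.028 × 10⁻²¹ kg·m/s.
λ = h/p = 6.626 × 10⁻³⁴ / 7.028 × 10⁻²¹ = 9.43 × 10⁻¹⁴ m = 94.3 fm.

λ = 94.3 fm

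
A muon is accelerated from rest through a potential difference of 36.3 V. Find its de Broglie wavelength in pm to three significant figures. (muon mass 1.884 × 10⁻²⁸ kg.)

λ = 14.2 pm

KE = eV = 1.602 × 10⁻¹⁹ × 36.30 = 5.815 × 10⁻¹⁸ J.
p = √(2mKE) = √(2 × 1.884 × 10⁻²⁸ × 5.815 × 10⁻¹⁸) = 4.681 × 10⁻²³ kg·m/s.
λ = h/p = 6.626 × 10⁻³⁴ / 4.681 × 10⁻²³ = 1.42 × 10⁻¹¹ m = 14.2 pm.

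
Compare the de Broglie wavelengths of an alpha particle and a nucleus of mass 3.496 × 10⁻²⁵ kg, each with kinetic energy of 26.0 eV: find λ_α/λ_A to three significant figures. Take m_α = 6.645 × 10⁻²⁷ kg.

λ_α/λ_A = 7.25

At fixed KE, p = √(2mKE) so λ = h/p ∝ 1/√m.
λ_α/λ_A = √(m_A/m_α) = √(3.496 × 10⁻²⁵/6.645 × 10⁻²⁷) = √(52.61) = 7.25.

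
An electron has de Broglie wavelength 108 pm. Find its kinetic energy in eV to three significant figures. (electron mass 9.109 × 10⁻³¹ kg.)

p = h/λ = 6.626 × 10⁻³⁴ / 1.080 × 10⁻¹⁰ = 6.135 × 10⁻²⁴ kg·m/s.
KE = p²/(2m) = (6.135 × 10⁻²⁴)² / (2 × 9.109 × 10⁻³¹) = 2.066 × 10⁻¹⁷ J = 129 eV.

KE = 129 eV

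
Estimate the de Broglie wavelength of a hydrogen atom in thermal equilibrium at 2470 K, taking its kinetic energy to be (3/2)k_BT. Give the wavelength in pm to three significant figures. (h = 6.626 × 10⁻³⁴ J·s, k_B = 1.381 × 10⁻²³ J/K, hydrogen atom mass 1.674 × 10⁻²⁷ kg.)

λ = 50.6 pm

KE = (3/2)k_BT = 1.5 × 1.381 × 10⁻²³ × 2470 = 5.117 × 10⁻²⁰ J.
p = √(2mKE) = √(2 × 1.674 × 10⁻²⁷ × 5.117 × 10⁻²⁰) = 1.309 × 10⁻²³ kg·m/s.
λ = h/p = 5.06 × 10⁻¹¹ m = 50.6 pm.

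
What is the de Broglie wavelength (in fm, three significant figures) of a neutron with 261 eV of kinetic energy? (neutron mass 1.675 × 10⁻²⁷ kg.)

λ = 1770 fm

KE = 261 eV = 4.181 × 10⁻¹⁷ J.
p = √(2mKE) = √(2 × 1.675 × 10⁻²⁷ × 4.181 × 10⁻¹⁷) = 3.743 × 10⁻²² kg·m/s.
λ = h/p = 6.626 × 10⁻³⁴ / 3.743 × 10⁻²² = 1.77 × 10⁻¹² m = 1770 fm.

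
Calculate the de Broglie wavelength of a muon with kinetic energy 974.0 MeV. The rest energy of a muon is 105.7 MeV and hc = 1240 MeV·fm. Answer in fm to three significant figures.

Total energy E = KE + m₀c² = 974.0 + 105.7 = 1079.7 MeV.
(pc)² = E² − (m₀c²)² = (1079.7)² − (105.7)² = 1.155 × 10⁶ MeV², so pc = 1075 MeV.
λ = hc/(pc) = 1240 MeV·fm / 1075 MeV = 1.15 fm.

λ = 1.15 fm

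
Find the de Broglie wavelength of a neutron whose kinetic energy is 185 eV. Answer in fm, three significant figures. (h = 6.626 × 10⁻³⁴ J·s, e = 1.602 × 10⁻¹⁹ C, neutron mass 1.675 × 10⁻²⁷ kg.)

KE = 185 eV = 2.964 × 10⁻¹⁷ J.
p = √(2mKE) = √(2 × 1.675 × 10⁻²⁷ × 2.964 × 10⁻¹⁷) = 3.151 × 10⁻²² kg·m/s.
λ = h/p = 6.626 × 10⁻³⁴ / 3.151 × 10⁻²² = 2.10 × 10⁻¹² m = 2100 fm.

λ = 2100 fm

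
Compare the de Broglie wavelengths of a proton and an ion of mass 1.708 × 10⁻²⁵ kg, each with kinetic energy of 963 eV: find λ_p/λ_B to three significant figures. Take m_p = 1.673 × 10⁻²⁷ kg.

At fixed KE, p = √(2mKE) so λ = h/p ∝ 1/√m.
λ_p/λ_B = √(m_B/m_p) = √(1.708 × 10⁻²⁵/1.673 × 10⁻²⁷) = √(102.1) = 10.1.

λ_p/λ_B = 10.1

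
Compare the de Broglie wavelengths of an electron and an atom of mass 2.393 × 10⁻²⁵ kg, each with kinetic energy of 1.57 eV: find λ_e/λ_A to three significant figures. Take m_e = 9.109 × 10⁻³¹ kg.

λ_e/λ_A = 513

At fixed KE, p = √(2mKE) so λ = h/p ∝ 1/√m.
λ_e/λ_A = √(m_A/m_e) = √(2.393 × 10⁻²⁵/9.109 × 10⁻³¹) = √(2.627 × 10⁵) = 513.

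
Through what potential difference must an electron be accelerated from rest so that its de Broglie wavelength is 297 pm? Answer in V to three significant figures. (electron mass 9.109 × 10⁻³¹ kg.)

p = h/λ = 6.626 × 10⁻³⁴ / 2.970 × 10⁻¹⁰ = 2.231 × 10⁻²⁴ kg·m/s.
KE = p²/(2m) = 2.732 × 10⁻¹⁸ J.
V = KE/e = 2.732 × 10⁻¹⁸ / (1.602 × 10⁻¹⁹) = 17.1 V.

V = 17.1 V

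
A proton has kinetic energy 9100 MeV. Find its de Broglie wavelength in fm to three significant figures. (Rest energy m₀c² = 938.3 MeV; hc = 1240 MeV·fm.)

Total energy E = KE + m₀c² = 9100 + 938.3 = 10038.3 MeV.
(pc)² = E² − (m₀c²)² = (10038.3)² − (938.3)² = 9.989 × 10⁷ MeV², so pc = 9994 MeV.
λ = hc/(pc) = 1240 MeV·fm / 9994 MeV = 0.124 fm.

λ = 0.124 fm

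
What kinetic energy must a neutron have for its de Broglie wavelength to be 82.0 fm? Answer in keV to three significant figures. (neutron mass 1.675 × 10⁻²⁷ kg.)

KE = 122 keV

p = h/λ = 6.626 × 10⁻³⁴ / 8.200 × 10⁻¹⁴ = 8.080 × 10⁻²¹ kg·m/s.
KE = p²/(2m) = (8.080 × 10⁻²¹)² / (2 × 1.675 × 10⁻²⁷) = 1.949 × 10⁻¹⁴ J = 122 keV.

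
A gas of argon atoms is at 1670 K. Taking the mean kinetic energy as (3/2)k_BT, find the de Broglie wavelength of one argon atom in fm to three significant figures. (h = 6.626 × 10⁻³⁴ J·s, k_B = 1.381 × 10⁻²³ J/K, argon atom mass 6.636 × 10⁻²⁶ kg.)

KE = (3/2)k_BT = 1.5 × 1.381 × 10⁻²³ × 1670 = 3.459 × 10⁻²⁰ J.
p = √(2mKE) = √(2 × 6.636 × 10⁻²⁶ × 3.459 × 10⁻²⁰) = 6.776 × 10⁻²³ kg·m/s.
λ = h/p = 9.78 × 10⁻¹² m = 9780 fm.

λ = 9780 fm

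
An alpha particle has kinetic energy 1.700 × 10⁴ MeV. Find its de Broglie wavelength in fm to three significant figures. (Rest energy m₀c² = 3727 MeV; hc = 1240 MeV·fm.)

λ = 0.0608 fm

Total energy E = KE + m₀c² = 1.700 × 10⁴ + 3727 = 20727 MeV.
(pc)² = E² − (m₀c²)² = (20727)² − (3727)² = 4.157 × 10⁸ MeV², so pc = 2.039 × 10⁴ MeV.
λ = hc/(pc) = 1240 MeV·fm / 2.039 × 10⁴ MeV = 0.0608 fm.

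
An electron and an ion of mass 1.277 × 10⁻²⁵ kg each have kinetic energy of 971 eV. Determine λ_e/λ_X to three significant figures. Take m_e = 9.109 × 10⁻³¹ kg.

λ_e/λ_X = 374

At fixed KE, p = √(2mKE) so λ = h/p ∝ 1/√m.
λ_e/λ_X = √(m_X/m_e) = √(1.277 × 10⁻²⁵/9.109 × 10⁻³¹) = √(1.402 × 10⁵) = 374.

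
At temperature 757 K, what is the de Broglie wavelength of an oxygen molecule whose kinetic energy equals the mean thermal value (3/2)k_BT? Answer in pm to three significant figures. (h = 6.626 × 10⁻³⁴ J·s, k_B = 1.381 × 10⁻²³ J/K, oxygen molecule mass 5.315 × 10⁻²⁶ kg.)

λ = 16.2 pm

KE = (3/2)k_BT = 1.5 × 1.381 × 10⁻²³ × 757 = 1.568 × 10⁻²⁰ J.
p = √(2mKE) = √(2 × 5.315 × 10⁻²⁶ × 1.568 × 10⁻²⁰) = 4.083 × 10⁻²³ kg·m/s.
λ = h/p = 1.62 × 10⁻¹¹ m = 16.2 pm.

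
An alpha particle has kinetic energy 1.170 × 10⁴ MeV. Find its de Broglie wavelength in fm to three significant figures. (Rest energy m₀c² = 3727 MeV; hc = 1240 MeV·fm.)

λ = 0.0828 fm

Total energy E = KE + m₀c² = 1.170 × 10⁴ + 3727 = 15427 MeV.
(pc)² = E² − (m₀c²)² = (15427)² − (3727)² = 2.241 × 10⁸ MeV², so pc = 1.497 × 10⁴ MeV.
λ = hc/(pc) = 1240 MeV·fm / 1.497 × 10⁴ MeV = 0.0828 fm.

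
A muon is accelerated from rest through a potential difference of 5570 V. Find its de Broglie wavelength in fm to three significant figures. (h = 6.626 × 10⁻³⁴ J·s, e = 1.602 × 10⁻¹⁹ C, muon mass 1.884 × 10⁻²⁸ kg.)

λ = 1140 fm

KE = eV = 1.602 × 10⁻¹⁹ × 5570 = 8.923 × 10⁻¹⁶ J.
p = √(2mKE) = √(2 × 1.884 × 10⁻²⁸ × 8.923 × 10⁻¹⁶) = 5.798 × 10⁻²² kg·m/s.
λ = h/p = 6.626 × 10⁻³⁴ / 5.798 × 10⁻²² = 1.14 × 10⁻¹² m = 1140 fm.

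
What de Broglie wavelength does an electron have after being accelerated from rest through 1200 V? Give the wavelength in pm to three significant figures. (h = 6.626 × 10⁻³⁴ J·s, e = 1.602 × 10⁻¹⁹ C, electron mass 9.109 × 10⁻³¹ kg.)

λ = 35.4 pm

KE = eV = 1.602 × 10⁻¹⁹ × 1200 = 1.922 × 10⁻¹⁶ J.
p = √(2mKE) = √(2 × 9.109 × 10⁻³¹ × 1.922 × 10⁻¹⁶) = 1.871 × 10⁻²³ kg·m/s.
λ = h/p = 6.626 × 10⁻³⁴ / 1.871 × 10⁻²³ = 3.54 × 10⁻¹¹ m = 35.4 pm.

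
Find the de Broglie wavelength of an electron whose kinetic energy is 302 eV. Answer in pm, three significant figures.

λ = 70.6 pm

KE = 302 eV = 4.838 × 10⁻¹⁷ J.
p = √(2mKE) = √(2 × 9.109 × 10⁻³¹ × 4.838 × 10⁻¹⁷) = 9.388 × 10⁻²⁴ kg·m/s.
λ = h/p = 6.626 × 10⁻³⁴ / 9.388 × 10⁻²⁴ = 7.06 × 10⁻¹¹ m = 70.6 pm.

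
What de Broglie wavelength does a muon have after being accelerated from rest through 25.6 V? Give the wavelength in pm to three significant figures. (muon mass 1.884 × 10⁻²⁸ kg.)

KE = eV = 1.602 × 10⁻¹⁹ × 25.60 = 4.101 × 10⁻¹⁸ J.
p = √(2mKE) = √(2 × 1.884 × 10⁻²⁸ × 4.101 × 10⁻¹⁸) = 3.931 × 10⁻²³ kg·m/s.
λ = h/p = 6.626 × 10⁻³⁴ / 3.931 × 10⁻²³ = 1.69 × 10⁻¹¹ m = 16.9 pm.

λ = 16.9 pm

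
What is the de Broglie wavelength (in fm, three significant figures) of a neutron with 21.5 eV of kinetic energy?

KE = 21.5 eV = 3.444 × 10⁻¹⁸ J.
p = √(2mKE) = √(2 × 1.675 × 10⁻²⁷ × 3.444 × 10⁻¹⁸) = 1.074 × 10⁻²² kg·m/s.
λ = h/p = 6.626 × 10⁻³⁴ / 1.074 × 10⁻²² = 6.17 × 10⁻¹² m = 6170 fm.

λ = 6170 fm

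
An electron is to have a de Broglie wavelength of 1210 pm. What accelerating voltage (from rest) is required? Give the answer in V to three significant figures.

p = h/λ = 6.626 × 10⁻³⁴ / 1.210 × 10⁻⁹ = 5.476 × 10⁻²⁵ kg·m/s.
KE = p²/(2m) = 1.646 × 10⁻¹⁹ J.
V = KE/e = 1.646 × 10⁻¹⁹ / (1.602 × 10⁻¹⁹) = 1.03 V.

V = 1.03 V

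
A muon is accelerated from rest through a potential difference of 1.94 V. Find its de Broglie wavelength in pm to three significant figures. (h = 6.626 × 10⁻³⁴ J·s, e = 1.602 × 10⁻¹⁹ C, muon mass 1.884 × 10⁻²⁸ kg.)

KE = eV = 1.602 × 10⁻¹⁹ × 1.940 = 3.108 × 10⁻¹⁹ J.
p = √(2mKE) = √(2 × 1.884 × 10⁻²⁸ × 3.108 × 10⁻¹⁹) = 1.082 × 10⁻²³ kg·m/s.
λ = h/p = 6.626 × 10⁻³⁴ / 1.082 × 10⁻²³ = 6.12 × 10⁻¹¹ m = 61.2 pm.

λ = 61.2 pm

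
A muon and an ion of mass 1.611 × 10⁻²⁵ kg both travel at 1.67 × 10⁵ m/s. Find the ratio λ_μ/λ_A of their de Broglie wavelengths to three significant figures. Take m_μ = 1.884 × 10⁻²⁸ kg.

At fixed v, p = mv so λ = h/(mv) ∝ 1/m.
λ_μ/λ_A = m_A/m_μ = 1.611 × 10⁻²⁵/1.884 × 10⁻²⁸ = 855.

λ_μ/λ_A = 855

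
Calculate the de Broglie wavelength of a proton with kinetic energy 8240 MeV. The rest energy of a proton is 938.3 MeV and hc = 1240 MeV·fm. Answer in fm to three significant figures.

Total energy E = KE + m₀c² = 8240 + 938.3 = 9178.3 MeV.
(pc)² = E² − (m₀c²)² = (9178.3)² − (938.3)² = 8.336 × 10⁷ MeV², so pc = 9130 MeV.
λ = hc/(pc) = 1240 MeV·fm / 9130 MeV = 0.136 fm.

λ = 0.136 fm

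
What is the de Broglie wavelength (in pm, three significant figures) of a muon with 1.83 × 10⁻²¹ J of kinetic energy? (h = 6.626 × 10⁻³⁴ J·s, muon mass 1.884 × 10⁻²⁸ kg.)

p = √(2mKE) = √(2 × 1.884 × 10⁻²⁸ × 1.830 × 10⁻²¹) = 8.304 × 10⁻²⁵ kg·m/s.
λ = h/p = 6.626 × 10⁻³⁴ / 8.304 × 10⁻²⁵ = 7.98 × 10⁻¹⁰ m = 798 pm.

λ = 798 pm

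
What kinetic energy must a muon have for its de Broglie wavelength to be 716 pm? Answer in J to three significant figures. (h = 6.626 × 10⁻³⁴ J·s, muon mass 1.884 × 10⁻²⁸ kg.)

p = h/λ = 6.626 × 10⁻³⁴ / 7.160 × 10⁻¹⁰ = 9.254 × 10⁻²⁵ kg·m/s.
KE = p²/(2m) = (9.254 × 10⁻²⁵)² / (2 × 1.884 × 10⁻²⁸) = 2.273 × 10⁻²¹ J = 2.27 × 10⁻²¹ J.

KE = 2.27 × 10⁻²¹ J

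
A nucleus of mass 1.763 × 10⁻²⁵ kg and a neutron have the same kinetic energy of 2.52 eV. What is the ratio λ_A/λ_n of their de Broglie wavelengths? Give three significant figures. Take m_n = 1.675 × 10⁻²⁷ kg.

λ_A/λ_n = 0.0975

At fixed KE, p = √(2mKE) so λ = h/p ∝ 1/√m.
λ_A/λ_n = √(m_n/m_A) = √(1.675 × 10⁻²⁷/1.763 × 10⁻²⁵) = √(9.501 × 10⁻³) = 0.0975.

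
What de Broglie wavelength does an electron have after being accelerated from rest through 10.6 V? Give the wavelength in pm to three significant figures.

KE = eV = 1.602 × 10⁻¹⁹ × 10.60 = 1.698 × 10⁻¹⁸ J.
p = √(2mKE) = √(2 × 9.109 × 10⁻³¹ × 1.698 × 10⁻¹⁸) = 1.759 × 10⁻²⁴ kg·m/s.
λ = h/p = 6.626 × 10⁻³⁴ / 1.759 × 10⁻²⁴ = 3.77 × 10⁻¹⁰ m = 377 pm.

λ = 377 pm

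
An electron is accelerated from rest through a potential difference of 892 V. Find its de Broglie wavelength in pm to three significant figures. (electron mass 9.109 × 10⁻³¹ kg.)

KE = eV = 1.602 × 10⁻¹⁹ × 892.0 = 1.429 × 10⁻¹⁶ J.
p = √(2mKE) = √(2 × 9.109 × 10⁻³¹ × 1.429 × 10⁻¹⁶) = 1.613 × 10⁻²³ kg·m/s.
λ = h/p = 6.626 × 10⁻³⁴ / 1.613 × 10⁻²³ = 4.11 × 10⁻¹¹ m = 41.1 pm.

λ = 41.1 pm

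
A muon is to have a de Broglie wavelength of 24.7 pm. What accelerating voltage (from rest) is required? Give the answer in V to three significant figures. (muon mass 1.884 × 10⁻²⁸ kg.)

V = 11.9 V

p = h/λ = 6.626 × 10⁻³⁴ / 2.470 × 10⁻¹¹ = 2.683 × 10⁻²³ kg·m/s.
KE = p²/(2m) = 1.910 × 10⁻¹⁸ J.
V = KE/e = 1.910 × 10⁻¹⁸ / (1.602 × 10⁻¹⁹) = 11.9 V.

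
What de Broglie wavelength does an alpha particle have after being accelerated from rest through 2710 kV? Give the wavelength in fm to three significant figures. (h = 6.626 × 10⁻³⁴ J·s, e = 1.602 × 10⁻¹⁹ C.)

λ = 6.17 fm

KE = 2eV = 2 × 1.602 × 10⁻¹⁹ × 2.710 × 10⁶ = 8.683 × 10⁻¹³ J.
p = √(2mKE) = √(2 × 6.645 × 10⁻²⁷ × 8.683 × 10⁻¹³) = 1.074 × 10⁻¹⁹ kg·m/s.
λ = h/p = 6.626 × 10⁻³⁴ / 1.074 × 10⁻¹⁹ = 6.17 × 10⁻¹⁵ m = 6.17 fm.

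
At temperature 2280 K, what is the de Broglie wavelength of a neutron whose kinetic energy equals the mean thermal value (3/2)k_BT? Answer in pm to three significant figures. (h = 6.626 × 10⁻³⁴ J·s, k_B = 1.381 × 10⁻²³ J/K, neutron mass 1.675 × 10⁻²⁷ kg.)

λ = 52.7 pm

KE = (3/2)k_BT = 1.5 × 1.381 × 10⁻²³ × 2280 = 4.723 × 10⁻²⁰ J.
p = √(2mKE) = √(2 × 1.675 × 10⁻²⁷ × 4.723 × 10⁻²⁰) = 1.258 × 10⁻²³ kg·m/s.
λ = h/p = 5.27 × 10⁻¹¹ m = 52.7 pm.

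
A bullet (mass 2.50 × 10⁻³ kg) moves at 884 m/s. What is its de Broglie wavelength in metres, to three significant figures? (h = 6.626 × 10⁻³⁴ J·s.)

λ = 3.00 × 10⁻³⁴ m

p = mv = 2.50 × 10⁻³ × 884 = 2.210 kg·m/s.
λ = h/p = 6.626 × 10⁻³⁴ / 2.210 = 3.00 × 10⁻³⁴ m.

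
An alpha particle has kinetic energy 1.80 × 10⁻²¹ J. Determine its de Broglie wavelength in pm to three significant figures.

p = √(2mKE) = √(2 × 6.645 × 10⁻²⁷ × 1.800 × 10⁻²¹) = 4.891 × 10⁻²⁴ kg·m/s.
λ = h/p = 6.626 × 10⁻³⁴ / 4.891 × 10⁻²⁴ = 1.35 × 10⁻¹⁰ m = 135 pm.

λ = 135 pm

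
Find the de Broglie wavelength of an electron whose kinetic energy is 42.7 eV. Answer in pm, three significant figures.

λ = 188 pm

KE = 42.7 eV = 6.841 × 10⁻¹⁸ J.
p = √(2mKE) = √(2 × 9.109 × 10⁻³¹ × 6.841 × 10⁻¹⁸) = 3.530 × 10⁻²⁴ kg·m/s.
λ = h/p = 6.626 × 10⁻³⁴ / 3.530 × 10⁻²⁴ = 1.88 × 10⁻¹⁰ m = 188 pm.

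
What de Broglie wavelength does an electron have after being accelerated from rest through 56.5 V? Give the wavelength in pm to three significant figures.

KE = eV = 1.602 × 10⁻¹⁹ × 56.50 = 9.051 × 10⁻¹⁸ J.
p = √(2mKE) = √(2 × 9.109 × 10⁻³¹ × 9.051 × 10⁻¹⁸) = 4.061 × 10⁻²⁴ kg·m/s.
λ = h/p = 6.626 × 10⁻³⁴ / 4.061 × 10⁻²⁴ = 1.63 × 10⁻¹⁰ m = 163 pm.

λ = 163 pm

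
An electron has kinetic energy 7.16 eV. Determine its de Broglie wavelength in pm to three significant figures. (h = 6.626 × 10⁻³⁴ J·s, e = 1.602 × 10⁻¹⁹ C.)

λ = 458 pm

KE = 7.16 eV = 1.147 × 10⁻¹⁸ J.
p = √(2mKE) = √(2 × 9.109 × 10⁻³¹ × 1.147 × 10⁻¹⁸) = 1.446 × 10⁻²⁴ kg·m/s.
λ = h/p = 6.626 × 10⁻³⁴ / 1.446 × 10⁻²⁴ = 4.58 × 10⁻¹⁰ m = 458 pm.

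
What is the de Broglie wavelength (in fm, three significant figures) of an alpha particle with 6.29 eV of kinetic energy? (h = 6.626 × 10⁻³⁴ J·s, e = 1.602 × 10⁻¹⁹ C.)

KE = 6.29 eV = 1.008 × 10⁻¹⁸ J.
p = √(2mKE) = √(2 × 6.645 × 10⁻²⁷ × 1.008 × 10⁻¹⁸) = 1.157 × 10⁻²² kg·m/s.
λ = h/p = 6.626 × 10⁻³⁴ / 1.157 × 10⁻²² = 5.73 × 10⁻¹² m = 5730 fm.

λ = 5730 fm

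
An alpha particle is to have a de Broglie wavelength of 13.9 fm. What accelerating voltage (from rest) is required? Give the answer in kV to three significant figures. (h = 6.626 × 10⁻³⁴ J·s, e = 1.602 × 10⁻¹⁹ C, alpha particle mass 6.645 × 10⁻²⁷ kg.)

V = 534 kV

p = h/λ = 6.626 × 10⁻³⁴ / 1.390 × 10⁻¹⁴ = 4.767 × 10⁻²⁰ kg·m/s.
KE = p²/(2m) = 1.710 × 10⁻¹³ J.
V = KE/2e = 1.710 × 10⁻¹³ / (2 × 1.602 × 10⁻¹⁹) = 534 kV.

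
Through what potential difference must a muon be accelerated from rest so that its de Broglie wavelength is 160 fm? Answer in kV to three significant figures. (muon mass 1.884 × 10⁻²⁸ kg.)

p = h/λ = 6.626 × 10⁻³⁴ / 1.600 × 10⁻¹³ = 4.141 × 10⁻²¹ kg·m/s.
KE = p²/(2m) = 4.551 × 10⁻¹⁴ J.
V = KE/e = 4.551 × 10⁻¹⁴ / (1.602 × 10⁻¹⁹) = 284 kV.

V = 284 kV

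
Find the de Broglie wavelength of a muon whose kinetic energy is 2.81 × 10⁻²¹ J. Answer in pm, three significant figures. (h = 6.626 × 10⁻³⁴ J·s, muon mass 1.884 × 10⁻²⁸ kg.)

λ = 644 pm

p = √(2mKE) = √(2 × 1.884 × 10⁻²⁸ × 2.810 × 10⁻²¹) = 1.029 × 10⁻²⁴ kg·m/s.
λ = h/p = 6.626 × 10⁻³⁴ / 1.029 × 10⁻²⁴ = 6.44 × 10⁻¹⁰ m = 644 pm.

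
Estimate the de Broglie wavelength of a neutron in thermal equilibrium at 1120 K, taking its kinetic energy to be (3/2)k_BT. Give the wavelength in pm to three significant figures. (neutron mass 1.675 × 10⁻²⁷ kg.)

λ = 75.2 pm

KE = (3/2)k_BT = 1.5 × 1.381 × 10⁻²³ × 1120 = 2.320 × 10⁻²⁰ J.
p = √(2mKE) = √(2 × 1.675 × 10⁻²⁷ × 2.320 × 10⁻²⁰) = 8.816 × 10⁻²⁴ kg·m/s.
λ = h/p = 7.52 × 10⁻¹¹ m = 75.2 pm.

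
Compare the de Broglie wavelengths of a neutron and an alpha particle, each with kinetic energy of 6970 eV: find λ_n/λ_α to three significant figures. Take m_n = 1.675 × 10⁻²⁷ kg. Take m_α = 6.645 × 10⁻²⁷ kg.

At fixed KE, p = √(2mKE) so λ = h/p ∝ 1/√m.
λ_n/λ_α = √(m_α/m_n) = √(6.645 × 10⁻²⁷/1.675 × 10⁻²⁷) = √(3.967) = 1.99.

λ_n/λ_α = 1.99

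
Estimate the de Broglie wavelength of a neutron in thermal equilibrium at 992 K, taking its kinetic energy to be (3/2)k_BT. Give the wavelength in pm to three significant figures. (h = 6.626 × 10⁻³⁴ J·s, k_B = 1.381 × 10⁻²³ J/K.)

λ = 79.9 pm

KE = (3/2)k_BT = 1.5 × 1.381 × 10⁻²³ × 992 = 2.055 × 10⁻²⁰ J.
p = √(2mKE) = √(2 × 1.675 × 10⁻²⁷ × 2.055 × 10⁻²⁰) = 8.297 × 10⁻²⁴ kg·m/s.
λ = h/p = 7.99 × 10⁻¹¹ m = 79.9 pm.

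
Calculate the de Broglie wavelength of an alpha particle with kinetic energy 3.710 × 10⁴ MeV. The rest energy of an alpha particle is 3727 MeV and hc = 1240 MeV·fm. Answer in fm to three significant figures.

Total energy E = KE + m₀c² = 3.710 × 10⁴ + 3727 = 40827 MeV.
(pc)² = E² − (m₀c²)² = (40827)² − (3727)² = 1.653 × 10⁹ MeV², so pc = 4.066 × 10⁴ MeV.
λ = hc/(pc) = 1240 MeV·fm / 4.066 × 10⁴ MeV = 0.0305 fm.

λ = 0.0305 fm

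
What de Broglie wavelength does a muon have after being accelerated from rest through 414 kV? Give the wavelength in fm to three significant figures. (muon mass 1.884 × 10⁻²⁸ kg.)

λ = 133 fm

KE = eV = 1.602 × 10⁻¹⁹ × 4.140 × 10⁵ = 6.632 × 10⁻¹⁴ J.
p = √(2mKE) = √(2 × 1.884 × 10⁻²⁸ × 6.632 × 10⁻¹⁴) = 4.999 × 10⁻²¹ kg·m/s.
λ = h/p = 6.626 × 10⁻³⁴ / 4.999 × 10⁻²¹ = 1.33 × 10⁻¹³ m = 133 fm.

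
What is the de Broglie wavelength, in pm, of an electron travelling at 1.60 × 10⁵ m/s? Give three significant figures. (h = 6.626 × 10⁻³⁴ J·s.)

λ = 4550 pm

p = mv = 9.109 × 10⁻³¹ × 1.60 × 10⁵ = 1.457 × 10⁻²⁵ kg·m/s.
λ = h/p = 6.626 × 10⁻³⁴ / 1.457 × 10⁻²⁵ = 4.55 × 10⁻⁹ m = 4550 pm.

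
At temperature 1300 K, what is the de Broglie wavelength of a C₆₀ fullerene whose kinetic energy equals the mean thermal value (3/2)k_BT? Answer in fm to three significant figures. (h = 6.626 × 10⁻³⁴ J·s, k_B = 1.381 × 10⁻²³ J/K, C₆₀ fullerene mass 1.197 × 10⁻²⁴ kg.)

KE = (3/2)k_BT = 1.5 × 1.381 × 10⁻²³ × 1300 = 2.693 × 10⁻²⁰ J.
p = √(2mKE) = √(2 × 1.197 × 10⁻²⁴ × 2.693 × 10⁻²⁰) = 2.539 × 10⁻²² kg·m/s.
λ = h/p = 2.61 × 10⁻¹² m = 2610 fm.

λ = 2610 fm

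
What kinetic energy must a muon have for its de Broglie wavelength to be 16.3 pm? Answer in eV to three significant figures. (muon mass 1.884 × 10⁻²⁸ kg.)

KE = 27.4 eV

p = h/λ = 6.626 × 10⁻³⁴ / 1.630 × 10⁻¹¹ = 4.065 × 10⁻²³ kg·m/s.
KE = p²/(2m) = (4.065 × 10⁻²³)² / (2 × 1.884 × 10⁻²⁸) = 4.385 × 10⁻¹⁸ J = 27.4 eV.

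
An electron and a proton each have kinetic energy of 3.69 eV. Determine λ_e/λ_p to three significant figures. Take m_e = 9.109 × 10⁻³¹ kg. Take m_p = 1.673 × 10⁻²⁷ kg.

At fixed KE, p = √(2mKE) so λ = h/p ∝ 1/√m.
λ_e/λ_p = √(m_p/m_e) = √(1.673 × 10⁻²⁷/9.109 × 10⁻³¹) = √(1837) = 42.9.

λ_e/λ_p = 42.9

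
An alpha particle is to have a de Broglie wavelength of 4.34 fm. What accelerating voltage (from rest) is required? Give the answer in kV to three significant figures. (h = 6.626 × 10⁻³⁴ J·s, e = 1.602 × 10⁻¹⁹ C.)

V = 5470 kV

p = h/λ = 6.626 × 10⁻³⁴ / 4.340 × 10⁻¹⁵ = 1.527 × 10⁻¹⁹ kg·m/s.
KE = p²/(2m) = 1.754 × 10⁻¹² J.
V = KE/2e = 1.754 × 10⁻¹² / (2 × 1.602 × 10⁻¹⁹) = 5470 kV.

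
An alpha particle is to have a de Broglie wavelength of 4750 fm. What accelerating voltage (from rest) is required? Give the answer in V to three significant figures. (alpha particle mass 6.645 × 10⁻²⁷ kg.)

V = 4.57 V

p = h/λ = 6.626 × 10⁻³⁴ / 4.750 × 10⁻¹² = 1.395 × 10⁻²² kg·m/s.
KE = p²/(2m) = 1.464 × 10⁻¹⁸ J.
V = KE/2e = 1.464 × 10⁻¹⁸ / (2 × 1.602 × 10⁻¹⁹) = 4.57 V.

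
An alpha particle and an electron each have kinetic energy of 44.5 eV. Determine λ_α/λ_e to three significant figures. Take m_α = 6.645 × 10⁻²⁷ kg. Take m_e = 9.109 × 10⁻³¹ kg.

At fixed KE, p = √(2mKE) so λ = h/p ∝ 1/√m.
λ_α/λ_e = √(m_e/m_α) = √(9.109 × 10⁻³¹/6.645 × 10⁻²⁷) = √(1.371 × 10⁻⁴) = 0.0117.

λ_α/λ_e = 0.0117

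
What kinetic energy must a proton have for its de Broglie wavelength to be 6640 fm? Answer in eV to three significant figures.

p = h/λ = 6.626 × 10⁻³⁴ / 6.640 × 10⁻¹² = 9.979 × 10⁻²³ kg·m/s.
KE = p²/(2m) = (9.979 × 10⁻²³)² / (2 × 1.673 × 10⁻²⁷) = 2.976 × 10⁻¹⁸ J = 18.6 eV.

KE = 18.6 eV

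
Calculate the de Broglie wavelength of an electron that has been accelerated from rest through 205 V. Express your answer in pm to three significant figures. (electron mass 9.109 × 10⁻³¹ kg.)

λ = 85.7 pm

KE = eV = 1.602 × 10⁻¹⁹ × 205.0 = 3.284 × 10⁻¹⁷ J.
p = √(2mKE) = √(2 × 9.109 × 10⁻³¹ × 3.284 × 10⁻¹⁷) = 7.735 × 10⁻²⁴ kg·m/s.
λ = h/p = 6.626 × 10⁻³⁴ / 7.735 × 10⁻²⁴ = 8.57 × 10⁻¹¹ m = 85.7 pm.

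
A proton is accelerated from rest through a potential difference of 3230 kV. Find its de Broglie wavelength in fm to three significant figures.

KE = eV = 1.602 × 10⁻¹⁹ × 3.230 × 10⁶ = 5.174 × 10⁻¹³ J.
p = √(2mKE) = √(2 × 1.673 × 10⁻²⁷ × 5.174 × 10⁻¹³) = 4.161 × 10⁻²⁰ kg·m/s.
λ = h/p = 6.626 × 10⁻³⁴ / 4.161 × 10⁻²⁰ = 1.59 × 10⁻¹⁴ m = 15.9 fm.

λ = 15.9 fm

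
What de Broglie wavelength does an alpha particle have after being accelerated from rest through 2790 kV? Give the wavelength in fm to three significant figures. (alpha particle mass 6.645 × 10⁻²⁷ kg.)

λ = 6.08 fm

KE = 2eV = 2 × 1.602 × 10⁻¹⁹ × 2.790 × 10⁶ = 8.939 × 10⁻¹³ J.
p = √(2mKE) = √(2 × 6.645 × 10⁻²⁷ × 8.939 × 10⁻¹³) = 1.090 × 10⁻¹⁹ kg·m/s.
λ = h/p = 6.626 × 10⁻³⁴ / 1.090 × 10⁻¹⁹ = 6.08 × 10⁻¹⁵ m = 6.08 fm.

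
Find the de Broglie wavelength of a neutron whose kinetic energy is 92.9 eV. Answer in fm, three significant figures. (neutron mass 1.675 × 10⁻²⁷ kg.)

KE = 92.9 eV = 1.488 × 10⁻¹⁷ J.
p = √(2mKE) = √(2 × 1.675 × 10⁻²⁷ × 1.488 × 10⁻¹⁷) = 2.233 × 10⁻²² kg·m/s.
λ = h/p = 6.626 × 10⁻³⁴ / 2.233 × 10⁻²² = 2.97 × 10⁻¹² m = 2970 fm.

λ = 2970 fm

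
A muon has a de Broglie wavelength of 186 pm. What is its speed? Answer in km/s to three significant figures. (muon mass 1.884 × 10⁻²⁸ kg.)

v = 18.9 km/s

p = h/λ = 6.626 × 10⁻³⁴ / 1.860 × 10⁻¹⁰ = 3.562 × 10⁻²⁴ kg·m/s.
v = p/m = 3.562 × 10⁻²⁴ / 1.884 × 10⁻²⁸ = 1.89 × 10⁴ m/s = 18.9 km/s.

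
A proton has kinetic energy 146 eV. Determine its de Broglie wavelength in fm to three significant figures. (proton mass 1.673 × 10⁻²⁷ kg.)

KE = 146 eV = 2.339 × 10⁻¹⁷ J.
p = √(2mKE) = √(2 × 1.673 × 10⁻²⁷ × 2.339 × 10⁻¹⁷) = 2.798 × 10⁻²² kg·m/s.
λ = h/p = 6.626 × 10⁻³⁴ / 2.798 × 10⁻²² = 2.37 × 10⁻¹² m = 2370 fm.

λ = 2370 fm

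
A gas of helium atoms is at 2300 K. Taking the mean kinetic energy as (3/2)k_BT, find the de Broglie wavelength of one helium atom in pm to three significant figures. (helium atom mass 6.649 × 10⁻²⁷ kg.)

KE = (3/2)k_BT = 1.5 × 1.381 × 10⁻²³ × 2300 = 4.764 × 10⁻²⁰ J.
p = √(2mKE) = √(2 × 6.649 × 10⁻²⁷ × 4.764 × 10⁻²⁰) = 2.517 × 10⁻²³ kg·m/s.
λ = h/p = 2.63 × 10⁻¹¹ m = 26.3 pm.

λ = 26.3 pm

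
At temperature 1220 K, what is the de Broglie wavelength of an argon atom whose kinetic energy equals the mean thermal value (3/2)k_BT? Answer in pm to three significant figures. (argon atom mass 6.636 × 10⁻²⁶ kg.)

λ = 11.4 pm

KE = (3/2)k_BT = 1.5 × 1.381 × 10⁻²³ × 1220 = 2.527 × 10⁻²⁰ J.
p = √(2mKE) = √(2 × 6.636 × 10⁻²⁶ × 2.527 × 10⁻²⁰) = 5.791 × 10⁻²³ kg·m/s.
λ = h/p = 1.14 × 10⁻¹¹ m = 11.4 pm.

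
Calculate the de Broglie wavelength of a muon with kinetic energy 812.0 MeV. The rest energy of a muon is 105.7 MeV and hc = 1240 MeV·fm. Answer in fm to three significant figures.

Total energy E = KE + m₀c² = 812.0 + 105.7 = 917.7 MeV.
(pc)² = E² − (m₀c²)² = (917.7)² − (105.7)² = 8.310 × 10⁵ MeV², so pc = 911.6 MeV.
λ = hc/(pc) = 1240 MeV·fm / 911.6 MeV = 1.36 fm.

λ = 1.36 fm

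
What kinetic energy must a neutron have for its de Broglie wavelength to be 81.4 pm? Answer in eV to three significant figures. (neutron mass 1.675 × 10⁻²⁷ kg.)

p = h/λ = 6.626 × 10⁻³⁴ / 8.140 × 10⁻¹¹ = 8.140 × 10⁻²⁴ kg·m/s.
KE = p²/(2m) = (8.140 × 10⁻²⁴)² / (2 × 1.675 × 10⁻²⁷) = 1.978 × 10⁻²⁰ J = 0.123 eV.

KE = 0.123 eV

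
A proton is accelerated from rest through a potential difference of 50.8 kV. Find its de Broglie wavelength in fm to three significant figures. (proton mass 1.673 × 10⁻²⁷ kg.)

λ = 127 fm

KE = eV = 1.602 × 10⁻¹⁹ × 5.080 × 10⁴ = 8.138 × 10⁻¹⁵ J.
p = √(2mKE) = √(2 × 1.673 × 10⁻²⁷ × 8.138 × 10⁻¹⁵) = 5.218 × 10⁻²¹ kg·m/s.
λ = h/p = 6.626 × 10⁻³⁴ / 5.218 × 10⁻²¹ = 1.27 × 10⁻¹³ m = 127 fm.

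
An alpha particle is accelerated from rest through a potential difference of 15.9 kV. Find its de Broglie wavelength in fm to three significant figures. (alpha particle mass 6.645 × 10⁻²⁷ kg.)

KE = 2eV = 2 × 1.602 × 10⁻¹⁹ × 1.590 × 10⁴ = 5.094 × 10⁻¹⁵ J.
p = √(2mKE) = √(2 × 6.645 × 10⁻²⁷ × 5.094 × 10⁻¹⁵) = 8.228 × 10⁻²¹ kg·m/s.
λ = h/p = 6.626 × 10⁻³⁴ / 8.228 × 10⁻²¹ = 8.05 × 10⁻¹⁴ m = 80.5 fm.

λ = 80.5 fm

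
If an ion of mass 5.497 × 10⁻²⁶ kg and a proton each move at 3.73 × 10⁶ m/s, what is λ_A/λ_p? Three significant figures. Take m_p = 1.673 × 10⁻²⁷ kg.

At fixed v, p = mv so λ = h/(mv) ∝ 1/m.
λ_A/λ_p = m_p/m_A = 1.673 × 10⁻²⁷/5.497 × 10⁻²⁶ = 0.0304.

λ_A/λ_p = 0.0304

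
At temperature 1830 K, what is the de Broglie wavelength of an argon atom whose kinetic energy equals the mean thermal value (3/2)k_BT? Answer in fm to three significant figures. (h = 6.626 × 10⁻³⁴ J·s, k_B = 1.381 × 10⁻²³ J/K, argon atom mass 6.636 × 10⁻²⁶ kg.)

KE = (3/2)k_BT = 1.5 × 1.381 × 10⁻²³ × 1830 = 3.791 × 10⁻²⁰ J.
p = √(2mKE) = √(2 × 6.636 × 10⁻²⁶ × 3.791 × 10⁻²⁰) = 7.093 × 10⁻²³ kg·m/s.
λ = h/p = 9.34 × 10⁻¹² m = 9340 fm.

λ = 9340 fm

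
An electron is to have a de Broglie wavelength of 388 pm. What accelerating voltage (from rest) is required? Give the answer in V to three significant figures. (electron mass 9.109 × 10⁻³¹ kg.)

p = h/λ = 6.626 × 10⁻³⁴ / 3.880 × 10⁻¹⁰ = 1.708 × 10⁻²⁴ kg·m/s.
KE = p²/(2m) = 1.601 × 10⁻¹⁸ J.
V = KE/e = 1.601 × 10⁻¹⁸ / (1.602 × 10⁻¹⁹) = 9.99 V.

V = 9.99 V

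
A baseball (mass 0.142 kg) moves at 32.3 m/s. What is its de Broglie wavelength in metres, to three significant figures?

λ = 1.44 × 10⁻³⁴ m

p = mv = 0.142 × 32.3 = 4.587 kg·m/s.
λ = h/p = 6.626 × 10⁻³⁴ / 4.587 = 1.44 × 10⁻³⁴ m.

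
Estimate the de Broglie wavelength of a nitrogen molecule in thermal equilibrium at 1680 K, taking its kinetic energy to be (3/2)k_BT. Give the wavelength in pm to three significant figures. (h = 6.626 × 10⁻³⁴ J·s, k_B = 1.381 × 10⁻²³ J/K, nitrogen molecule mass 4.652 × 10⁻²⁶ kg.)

λ = 11.6 pm

KE = (3/2)k_BT = 1.5 × 1.381 × 10⁻²³ × 1680 = 3.480 × 10⁻²⁰ J.
p = √(2mKE) = √(2 × 4.652 × 10⁻²⁶ × 3.480 × 10⁻²⁰) = 5.690 × 10⁻²³ kg·m/s.
λ = h/p = 1.16 × 10⁻¹¹ m = 11.6 pm.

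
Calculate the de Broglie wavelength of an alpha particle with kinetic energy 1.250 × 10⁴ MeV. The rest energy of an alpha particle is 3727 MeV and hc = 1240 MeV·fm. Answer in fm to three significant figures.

λ = 0.0785 fm

Total energy E = KE + m₀c² = 1.250 × 10⁴ + 3727 = 16227 MeV.
(pc)² = E² − (m₀c²)² = (16227)² − (3727)² = 2.494 × 10⁸ MeV², so pc = 1.579 × 10⁴ MeV.
λ = hc/(pc) = 1240 MeV·fm / 1.579 × 10⁴ MeV = 0.0785 fm.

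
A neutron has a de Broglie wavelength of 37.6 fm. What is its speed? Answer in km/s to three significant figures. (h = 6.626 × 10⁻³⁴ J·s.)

v = 1.05 × 10⁴ km/s

p = h/λ = 6.626 × 10⁻³⁴ / 3.760 × 10⁻¹⁴ = 1.762 × 10⁻²⁰ kg·m/s.
v = p/m = 1.762 × 10⁻²⁰ / 1.675 × 10⁻²⁷ = 1.05 × 10⁷ m/s = 1.05 × 10⁴ km/s.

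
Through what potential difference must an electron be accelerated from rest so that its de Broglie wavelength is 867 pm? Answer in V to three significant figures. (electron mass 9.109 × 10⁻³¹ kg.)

p = h/λ = 6.626 × 10⁻³⁴ / 8.670 × 10⁻¹⁰ = 7.642 × 10⁻²⁵ kg·m/s.
KE = p²/(2m) = 3.206 × 10⁻¹⁹ J.
V = KE/e = 3.206 × 10⁻¹⁹ / (1.602 × 10⁻¹⁹) = 2.00 V.

V = 2.00 V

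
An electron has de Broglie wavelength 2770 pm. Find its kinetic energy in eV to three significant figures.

p = h/λ = 6.626 × 10⁻³⁴ / 2.770 × 10⁻⁹ = 2.392 × 10⁻²⁵ kg·m/s.
KE = p²/(2m) = (2.392 × 10⁻²⁵)² / (2 × 9.109 × 10⁻³¹) = 3.141 × 10⁻²⁰ J = 0.196 eV.

KE = 0.196 eV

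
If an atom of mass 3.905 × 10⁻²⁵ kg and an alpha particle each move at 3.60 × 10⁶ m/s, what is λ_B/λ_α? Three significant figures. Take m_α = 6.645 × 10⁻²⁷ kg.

λ_B/λ_α = 0.0170

At fixed v, p = mv so λ = h/(mv) ∝ 1/m.
λ_B/λ_α = m_α/m_B = 6.645 × 10⁻²⁷/3.905 × 10⁻²⁵ = 0.0170.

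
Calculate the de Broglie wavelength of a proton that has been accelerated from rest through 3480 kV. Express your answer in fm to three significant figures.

λ = 15.3 fm

KE = eV = 1.602 × 10⁻¹⁹ × 3.480 × 10⁶ = 5.575 × 10⁻¹³ J.
p = √(2mKE) = √(2 × 1.673 × 10⁻²⁷ × 5.575 × 10⁻¹³) = 4.319 × 10⁻²⁰ kg·m/s.
λ = h/p = 6.626 × 10⁻³⁴ / 4.319 × 10⁻²⁰ = 1.53 × 10⁻¹⁴ m = 15.3 fm.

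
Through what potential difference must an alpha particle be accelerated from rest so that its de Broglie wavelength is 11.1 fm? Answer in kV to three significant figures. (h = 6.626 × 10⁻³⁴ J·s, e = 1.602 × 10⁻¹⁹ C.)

V = 837 kV

p = h/λ = 6.626 × 10⁻³⁴ / 1.110 × 10⁻¹⁴ = 5.969 × 10⁻²⁰ kg·m/s.
KE = p²/(2m) = 2.681 × 10⁻¹³ J.
V = KE/2e = 2.681 × 10⁻¹³ / (2 × 1.602 × 10⁻¹⁹) = 837 kV.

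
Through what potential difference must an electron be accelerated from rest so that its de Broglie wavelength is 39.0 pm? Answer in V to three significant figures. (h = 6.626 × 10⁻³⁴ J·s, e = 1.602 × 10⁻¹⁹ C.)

V = 989 V

p = h/λ = 6.626 × 10⁻³⁴ / 3.900 × 10⁻¹¹ = 1.699 × 10⁻²³ kg·m/s.
KE = p²/(2m) = 1.584 × 10⁻¹⁶ J.
V = KE/e = 1.584 × 10⁻¹⁶ / (1.602 × 10⁻¹⁹) = 989 V.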